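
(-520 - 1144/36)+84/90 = -24788/45 = -550.84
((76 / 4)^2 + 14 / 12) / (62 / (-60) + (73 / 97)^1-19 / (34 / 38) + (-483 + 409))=-17916385/4725179 = -3.79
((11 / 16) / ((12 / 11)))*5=605/192 = 3.15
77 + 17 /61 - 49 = 1725/61 = 28.28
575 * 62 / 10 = 3565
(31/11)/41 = 31/451 = 0.07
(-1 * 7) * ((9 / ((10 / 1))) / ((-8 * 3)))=21/80 = 0.26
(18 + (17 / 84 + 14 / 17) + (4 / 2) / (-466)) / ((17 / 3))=6328949/1885436 = 3.36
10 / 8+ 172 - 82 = 365/4 = 91.25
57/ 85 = 0.67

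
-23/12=-1.92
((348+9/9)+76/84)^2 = 53993104/441 = 122433.34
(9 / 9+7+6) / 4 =7/2 = 3.50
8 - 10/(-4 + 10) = 19/3 = 6.33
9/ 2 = 4.50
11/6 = 1.83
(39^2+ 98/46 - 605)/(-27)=-34.00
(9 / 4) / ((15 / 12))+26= 139/5 = 27.80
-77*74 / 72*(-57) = 54131/12 = 4510.92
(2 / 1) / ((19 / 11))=22/19 = 1.16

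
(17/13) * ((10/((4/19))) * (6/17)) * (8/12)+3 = 229/13 = 17.62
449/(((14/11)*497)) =4939/6958 = 0.71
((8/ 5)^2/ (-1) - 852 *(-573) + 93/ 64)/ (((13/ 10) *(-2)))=-781111829/4160 = -187767.27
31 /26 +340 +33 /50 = 111102/325 = 341.85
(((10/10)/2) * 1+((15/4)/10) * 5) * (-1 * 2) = -19/4 = -4.75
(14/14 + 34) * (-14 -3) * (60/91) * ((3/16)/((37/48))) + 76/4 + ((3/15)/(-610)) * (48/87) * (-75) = -65018665/850889 = -76.41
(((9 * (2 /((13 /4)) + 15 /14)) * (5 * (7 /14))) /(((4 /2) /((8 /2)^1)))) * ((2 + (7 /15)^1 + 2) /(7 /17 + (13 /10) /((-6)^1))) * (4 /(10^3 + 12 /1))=31470570/4581577 = 6.87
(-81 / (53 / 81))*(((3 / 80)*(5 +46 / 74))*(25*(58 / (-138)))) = 12367485/45103 = 274.21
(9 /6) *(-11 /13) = -33/26 = -1.27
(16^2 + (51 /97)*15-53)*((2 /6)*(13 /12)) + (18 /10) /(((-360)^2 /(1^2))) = 531856097/6984000 = 76.15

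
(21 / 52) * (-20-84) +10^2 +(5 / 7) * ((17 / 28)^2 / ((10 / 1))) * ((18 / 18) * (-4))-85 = -27.11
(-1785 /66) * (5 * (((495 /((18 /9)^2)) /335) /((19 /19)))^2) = -2650725/143648 = -18.45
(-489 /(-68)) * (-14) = -3423/34 = -100.68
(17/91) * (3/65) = 51/5915 = 0.01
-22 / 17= -1.29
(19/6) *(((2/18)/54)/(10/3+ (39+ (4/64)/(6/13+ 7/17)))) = 14668/95459877 = 0.00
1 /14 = 0.07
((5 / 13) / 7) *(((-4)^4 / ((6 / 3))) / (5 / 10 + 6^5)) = 1280/1415323 = 0.00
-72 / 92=-18/23 = -0.78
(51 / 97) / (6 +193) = 51/19303 = 0.00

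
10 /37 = 0.27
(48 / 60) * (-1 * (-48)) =192/5 = 38.40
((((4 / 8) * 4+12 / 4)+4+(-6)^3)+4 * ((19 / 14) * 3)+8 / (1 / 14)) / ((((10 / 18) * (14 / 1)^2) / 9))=-44631/6860 = -6.51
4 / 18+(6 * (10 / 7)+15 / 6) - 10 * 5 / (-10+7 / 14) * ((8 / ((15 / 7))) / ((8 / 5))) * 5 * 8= 1203037/2394 = 502.52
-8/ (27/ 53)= -424/27 = -15.70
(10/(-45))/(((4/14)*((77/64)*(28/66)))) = -32/21 = -1.52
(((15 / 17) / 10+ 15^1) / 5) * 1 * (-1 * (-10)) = 513/17 = 30.18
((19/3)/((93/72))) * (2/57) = 16/93 = 0.17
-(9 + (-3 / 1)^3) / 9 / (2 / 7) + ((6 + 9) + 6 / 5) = 116/5 = 23.20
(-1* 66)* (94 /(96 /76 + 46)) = -58938/449 = -131.27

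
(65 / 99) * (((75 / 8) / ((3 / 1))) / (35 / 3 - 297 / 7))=-11375/170544 = -0.07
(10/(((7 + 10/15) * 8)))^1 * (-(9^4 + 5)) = -49245/46 = -1070.54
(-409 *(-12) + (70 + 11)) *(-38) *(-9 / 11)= 1706238/11 = 155112.55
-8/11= -0.73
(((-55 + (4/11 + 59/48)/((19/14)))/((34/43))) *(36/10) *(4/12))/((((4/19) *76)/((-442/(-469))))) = -150926087/31366720 = -4.81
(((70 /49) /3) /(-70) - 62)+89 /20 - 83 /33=-1942727/32340 = -60.07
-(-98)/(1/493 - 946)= -48314/466377 = -0.10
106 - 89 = 17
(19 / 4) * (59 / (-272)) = -1121/1088 = -1.03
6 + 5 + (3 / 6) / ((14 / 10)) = 159/14 = 11.36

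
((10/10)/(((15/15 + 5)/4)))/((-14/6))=-2/7 = -0.29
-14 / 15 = -0.93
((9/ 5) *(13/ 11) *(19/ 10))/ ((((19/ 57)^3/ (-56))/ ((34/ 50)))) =-28569996/6875 = -4155.64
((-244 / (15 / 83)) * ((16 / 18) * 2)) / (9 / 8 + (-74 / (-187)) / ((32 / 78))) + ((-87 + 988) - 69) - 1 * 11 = -69140831/211005 = -327.67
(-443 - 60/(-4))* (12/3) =-1712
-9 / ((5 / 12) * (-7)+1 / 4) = 27/8 = 3.38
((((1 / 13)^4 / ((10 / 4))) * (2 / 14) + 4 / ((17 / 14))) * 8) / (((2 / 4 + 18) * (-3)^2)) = 24207392/152944155 = 0.16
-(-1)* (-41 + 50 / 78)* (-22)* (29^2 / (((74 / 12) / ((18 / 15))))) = 349465776/2405 = 145308.01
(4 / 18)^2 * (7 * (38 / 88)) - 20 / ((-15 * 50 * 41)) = 136919/913275 = 0.15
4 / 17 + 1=1.24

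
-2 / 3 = -0.67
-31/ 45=-0.69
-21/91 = -3/13 = -0.23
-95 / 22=-4.32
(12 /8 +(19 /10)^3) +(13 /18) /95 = 1430689/171000 = 8.37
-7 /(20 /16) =-28/5 = -5.60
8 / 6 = 4/3 = 1.33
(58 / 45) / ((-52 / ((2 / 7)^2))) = -58/28665 = 0.00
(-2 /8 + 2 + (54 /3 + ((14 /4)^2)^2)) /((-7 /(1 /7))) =-2717/784 = -3.47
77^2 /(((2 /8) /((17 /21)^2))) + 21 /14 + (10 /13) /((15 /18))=15544.20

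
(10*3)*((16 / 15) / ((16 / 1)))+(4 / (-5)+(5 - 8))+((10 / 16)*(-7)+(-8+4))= -10.18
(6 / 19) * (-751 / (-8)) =29.64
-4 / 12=-1/3 = -0.33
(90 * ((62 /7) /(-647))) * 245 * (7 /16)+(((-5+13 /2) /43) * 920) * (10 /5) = -7553445/111284 = -67.88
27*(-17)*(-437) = 200583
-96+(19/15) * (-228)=-384.80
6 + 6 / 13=84/13 = 6.46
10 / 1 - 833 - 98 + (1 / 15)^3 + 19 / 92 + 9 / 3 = -284974783/310500 = -917.79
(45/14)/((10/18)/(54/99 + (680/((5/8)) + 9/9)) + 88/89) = 86399865/26591642 = 3.25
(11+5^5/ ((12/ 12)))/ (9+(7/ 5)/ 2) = 31360/97 = 323.30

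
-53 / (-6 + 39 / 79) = 4187/435 = 9.63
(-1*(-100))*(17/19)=1700/19 = 89.47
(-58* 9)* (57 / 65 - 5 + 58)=-28123.75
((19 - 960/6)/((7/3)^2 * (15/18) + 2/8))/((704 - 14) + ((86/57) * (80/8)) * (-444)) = 3078/627935 = 0.00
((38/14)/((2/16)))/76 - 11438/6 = -40027/21 = -1906.05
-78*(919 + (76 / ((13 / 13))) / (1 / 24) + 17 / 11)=-2354820/11 = -214074.55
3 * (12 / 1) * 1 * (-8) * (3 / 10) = -432/5 = -86.40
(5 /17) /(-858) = -5/14586 = 0.00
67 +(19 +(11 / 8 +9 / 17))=11955/136 = 87.90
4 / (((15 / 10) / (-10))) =-80/3 = -26.67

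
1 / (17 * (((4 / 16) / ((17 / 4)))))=1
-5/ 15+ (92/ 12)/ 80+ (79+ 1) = 6381/80 = 79.76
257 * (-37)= -9509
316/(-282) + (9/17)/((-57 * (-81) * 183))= -84052951/75009321 = -1.12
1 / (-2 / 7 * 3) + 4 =2.83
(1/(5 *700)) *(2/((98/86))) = 43/85750 = 0.00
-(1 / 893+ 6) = -6.00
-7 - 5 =-12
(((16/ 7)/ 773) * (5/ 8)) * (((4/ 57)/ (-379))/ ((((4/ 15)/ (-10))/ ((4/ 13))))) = 2000/506539943 = 0.00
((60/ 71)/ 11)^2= 3600/609961 = 0.01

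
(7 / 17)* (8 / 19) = 56/323 = 0.17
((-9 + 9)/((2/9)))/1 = 0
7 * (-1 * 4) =-28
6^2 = 36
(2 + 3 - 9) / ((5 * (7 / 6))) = -24/35 = -0.69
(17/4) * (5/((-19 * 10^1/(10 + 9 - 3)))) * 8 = -272/19 = -14.32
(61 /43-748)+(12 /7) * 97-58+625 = -4002/301 = -13.30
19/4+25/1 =29.75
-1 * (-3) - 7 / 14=5/2 = 2.50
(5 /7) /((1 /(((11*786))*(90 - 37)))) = 2291190/7 = 327312.86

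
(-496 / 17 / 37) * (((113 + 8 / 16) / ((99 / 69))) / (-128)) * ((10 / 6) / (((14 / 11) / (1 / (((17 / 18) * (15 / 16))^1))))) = 161851/224553 = 0.72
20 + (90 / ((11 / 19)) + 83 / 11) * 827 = 134821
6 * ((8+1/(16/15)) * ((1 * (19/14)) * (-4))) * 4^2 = -32604/7 = -4657.71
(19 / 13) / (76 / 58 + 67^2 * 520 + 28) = 551/880034610 = 0.00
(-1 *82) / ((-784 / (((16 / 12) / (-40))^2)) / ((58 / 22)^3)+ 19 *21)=1999898/929422389 = 0.00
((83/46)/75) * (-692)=-16.65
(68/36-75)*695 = -457310/9 = -50812.22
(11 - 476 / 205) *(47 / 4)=83613/820 = 101.97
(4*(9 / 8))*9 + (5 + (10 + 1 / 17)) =1889/34 = 55.56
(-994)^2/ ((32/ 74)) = 9139333/4 = 2284833.25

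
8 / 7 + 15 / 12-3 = -17/28 = -0.61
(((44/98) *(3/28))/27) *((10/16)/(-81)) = -55/4000752 = 0.00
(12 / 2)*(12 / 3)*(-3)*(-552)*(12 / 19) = 25101.47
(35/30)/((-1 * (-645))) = 7/3870 = 0.00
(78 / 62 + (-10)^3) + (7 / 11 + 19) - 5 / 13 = -4342080/4433 = -979.49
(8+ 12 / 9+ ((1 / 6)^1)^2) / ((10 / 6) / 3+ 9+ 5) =337/524 = 0.64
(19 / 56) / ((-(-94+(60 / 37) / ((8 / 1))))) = 703/194348 = 0.00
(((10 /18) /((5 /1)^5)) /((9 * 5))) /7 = 1/1771875 = 0.00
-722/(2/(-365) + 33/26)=-6851780/11993 = -571.31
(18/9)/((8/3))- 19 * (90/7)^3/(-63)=6163203/9604 = 641.73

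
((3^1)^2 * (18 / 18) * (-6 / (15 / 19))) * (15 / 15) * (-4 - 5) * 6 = 18468/5 = 3693.60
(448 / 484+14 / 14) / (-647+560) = -0.02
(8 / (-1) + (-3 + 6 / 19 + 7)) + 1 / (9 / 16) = -326/171 = -1.91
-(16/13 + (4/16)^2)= -269/208 = -1.29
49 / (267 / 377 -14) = -18473/5011 = -3.69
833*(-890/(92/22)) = -4077535/23 = -177284.13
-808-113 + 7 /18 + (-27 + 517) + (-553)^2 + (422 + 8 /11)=305801.12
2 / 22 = 1/11 = 0.09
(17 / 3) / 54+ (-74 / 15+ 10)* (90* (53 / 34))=1957897/2754 = 710.93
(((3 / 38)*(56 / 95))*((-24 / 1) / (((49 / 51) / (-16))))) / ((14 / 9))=1057536/88445 = 11.96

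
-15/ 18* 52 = -130/3 = -43.33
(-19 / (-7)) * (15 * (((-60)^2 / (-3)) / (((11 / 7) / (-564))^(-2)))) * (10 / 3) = -2873750/2273061 = -1.26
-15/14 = -1.07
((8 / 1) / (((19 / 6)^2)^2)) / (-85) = -10368/11077285 = 0.00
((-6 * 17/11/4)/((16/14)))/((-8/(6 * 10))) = 5355/352 = 15.21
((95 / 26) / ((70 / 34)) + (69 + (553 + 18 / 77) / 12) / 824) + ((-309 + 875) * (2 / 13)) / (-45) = -235603/11420640 = -0.02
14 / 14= 1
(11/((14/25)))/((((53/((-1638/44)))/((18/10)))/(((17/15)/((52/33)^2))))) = -11.34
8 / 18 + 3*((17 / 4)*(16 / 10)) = 938/45 = 20.84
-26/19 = -1.37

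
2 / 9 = 0.22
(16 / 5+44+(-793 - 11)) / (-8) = 473/5 = 94.60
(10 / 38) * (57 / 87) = 5/29 = 0.17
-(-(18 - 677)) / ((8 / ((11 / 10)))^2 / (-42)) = 1674519/3200 = 523.29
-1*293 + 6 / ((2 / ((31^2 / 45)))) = -3434/15 = -228.93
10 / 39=0.26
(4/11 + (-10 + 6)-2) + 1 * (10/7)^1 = -4.21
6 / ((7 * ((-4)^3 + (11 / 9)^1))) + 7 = 6.99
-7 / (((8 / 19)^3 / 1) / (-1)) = 93.78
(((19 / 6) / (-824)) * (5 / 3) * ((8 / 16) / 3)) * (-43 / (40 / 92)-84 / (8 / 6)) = 30761/177984 = 0.17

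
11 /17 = 0.65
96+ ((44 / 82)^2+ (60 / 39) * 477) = 830.13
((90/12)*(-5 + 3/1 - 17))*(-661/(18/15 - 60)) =-313975/196 = -1601.91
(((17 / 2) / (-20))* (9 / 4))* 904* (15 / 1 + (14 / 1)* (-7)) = 1434987/20 = 71749.35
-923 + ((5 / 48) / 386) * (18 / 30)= -5700447/6176 = -923.00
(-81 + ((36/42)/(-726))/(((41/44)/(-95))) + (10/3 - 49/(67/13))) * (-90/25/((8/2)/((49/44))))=580026027/6647740 = 87.25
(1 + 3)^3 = 64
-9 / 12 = -3/4 = -0.75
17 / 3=5.67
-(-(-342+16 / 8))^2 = -115600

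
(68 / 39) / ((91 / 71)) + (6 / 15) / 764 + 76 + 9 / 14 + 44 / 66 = 88879099/1129765 = 78.67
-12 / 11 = -1.09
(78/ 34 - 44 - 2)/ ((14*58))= -743/13804 = -0.05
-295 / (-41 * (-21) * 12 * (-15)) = 59/30996 = 0.00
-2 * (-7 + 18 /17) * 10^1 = 2020/17 = 118.82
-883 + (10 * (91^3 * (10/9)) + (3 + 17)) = 75349333/9 = 8372148.11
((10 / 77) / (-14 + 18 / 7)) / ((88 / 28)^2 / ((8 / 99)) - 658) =49/2310220 = 0.00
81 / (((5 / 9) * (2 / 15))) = 2187/2 = 1093.50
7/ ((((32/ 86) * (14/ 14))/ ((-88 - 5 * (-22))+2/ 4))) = 13545/32 = 423.28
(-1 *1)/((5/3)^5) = -243/3125 = -0.08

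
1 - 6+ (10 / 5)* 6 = 7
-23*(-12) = 276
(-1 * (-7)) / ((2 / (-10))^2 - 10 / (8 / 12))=-175/374 = -0.47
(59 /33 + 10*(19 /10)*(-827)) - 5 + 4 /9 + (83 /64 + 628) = -95587879/6336 = -15086.47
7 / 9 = 0.78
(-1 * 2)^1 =-2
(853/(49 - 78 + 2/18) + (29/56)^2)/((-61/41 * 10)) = 1.97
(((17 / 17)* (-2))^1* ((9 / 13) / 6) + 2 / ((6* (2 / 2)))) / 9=4/351 = 0.01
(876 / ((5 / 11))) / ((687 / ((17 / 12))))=3.97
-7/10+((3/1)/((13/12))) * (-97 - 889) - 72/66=-3907121/1430 = -2732.25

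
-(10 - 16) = 6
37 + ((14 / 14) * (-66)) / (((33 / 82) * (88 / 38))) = -372/11 = -33.82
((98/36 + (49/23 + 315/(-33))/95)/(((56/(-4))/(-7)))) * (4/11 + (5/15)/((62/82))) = 941468381/885160980 = 1.06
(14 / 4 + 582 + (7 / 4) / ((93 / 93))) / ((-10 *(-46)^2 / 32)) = -2349/2645 = -0.89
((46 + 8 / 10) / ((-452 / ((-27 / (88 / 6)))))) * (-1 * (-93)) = 881361/49720 = 17.73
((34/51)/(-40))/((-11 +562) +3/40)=-2/66129 = 0.00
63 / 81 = 7/9 = 0.78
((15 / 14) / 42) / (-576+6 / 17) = -85/1918056 = 0.00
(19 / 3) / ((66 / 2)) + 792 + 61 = 84466/99 = 853.19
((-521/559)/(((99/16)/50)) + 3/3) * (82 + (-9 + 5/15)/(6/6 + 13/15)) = -18640957/36894 = -505.26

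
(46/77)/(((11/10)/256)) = 117760/847 = 139.03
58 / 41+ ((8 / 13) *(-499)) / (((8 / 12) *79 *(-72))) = 377855/252642 = 1.50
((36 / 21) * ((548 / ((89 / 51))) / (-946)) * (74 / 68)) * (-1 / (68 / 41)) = 1870461/5009543 = 0.37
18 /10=9/5 = 1.80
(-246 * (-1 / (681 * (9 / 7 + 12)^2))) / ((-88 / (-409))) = 821681/86386212 = 0.01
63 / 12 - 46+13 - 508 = -2143/4 = -535.75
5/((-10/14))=-7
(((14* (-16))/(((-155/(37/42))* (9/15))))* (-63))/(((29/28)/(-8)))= 928256/899 = 1032.54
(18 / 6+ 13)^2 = 256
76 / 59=1.29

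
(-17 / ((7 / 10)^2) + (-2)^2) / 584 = -188/3577 = -0.05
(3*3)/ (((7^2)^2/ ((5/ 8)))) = 45/19208 = 0.00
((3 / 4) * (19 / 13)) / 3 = 19/52 = 0.37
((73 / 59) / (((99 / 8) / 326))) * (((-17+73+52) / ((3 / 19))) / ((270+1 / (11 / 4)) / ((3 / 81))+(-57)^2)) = 14469184/6846183 = 2.11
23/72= 0.32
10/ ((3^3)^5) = 10/14348907 = 0.00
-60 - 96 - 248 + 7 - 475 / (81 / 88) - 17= -75334/81 = -930.05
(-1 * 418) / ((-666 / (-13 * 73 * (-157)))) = 31139537/333 = 93512.12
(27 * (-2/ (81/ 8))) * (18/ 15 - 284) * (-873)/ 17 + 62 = -6578314/85 = -77391.93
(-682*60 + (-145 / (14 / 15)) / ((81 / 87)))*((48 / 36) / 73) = -10353890/13797 = -750.45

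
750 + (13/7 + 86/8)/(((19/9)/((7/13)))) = 744177/988 = 753.22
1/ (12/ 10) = 5/6 = 0.83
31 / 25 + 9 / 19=814/475 = 1.71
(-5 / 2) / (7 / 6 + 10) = -15/67 = -0.22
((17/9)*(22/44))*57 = 323/6 = 53.83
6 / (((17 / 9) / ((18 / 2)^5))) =3188646/17 = 187567.41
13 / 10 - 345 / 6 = -281/5 = -56.20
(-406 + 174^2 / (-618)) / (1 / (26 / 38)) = -609232/1957 = -311.31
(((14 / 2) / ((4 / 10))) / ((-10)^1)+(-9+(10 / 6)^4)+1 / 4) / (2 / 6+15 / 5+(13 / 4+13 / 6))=-902/2835 = -0.32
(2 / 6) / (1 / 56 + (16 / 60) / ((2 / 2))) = 280/239 = 1.17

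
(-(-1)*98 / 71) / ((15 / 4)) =392/1065 = 0.37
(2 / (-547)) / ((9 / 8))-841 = -4140259/4923 = -841.00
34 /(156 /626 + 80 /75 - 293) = -0.12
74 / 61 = 1.21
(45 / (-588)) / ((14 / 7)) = -15/392 = -0.04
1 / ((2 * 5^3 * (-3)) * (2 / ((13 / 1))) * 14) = -13/21000 = 0.00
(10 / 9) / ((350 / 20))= 4/63 = 0.06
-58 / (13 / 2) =-116/13 = -8.92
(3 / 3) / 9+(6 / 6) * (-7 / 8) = -55/72 = -0.76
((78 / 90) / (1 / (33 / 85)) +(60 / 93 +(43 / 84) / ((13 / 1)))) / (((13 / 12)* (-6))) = -14689361/93516150 = -0.16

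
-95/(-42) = 2.26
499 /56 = 8.91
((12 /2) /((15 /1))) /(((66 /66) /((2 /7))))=4/35 = 0.11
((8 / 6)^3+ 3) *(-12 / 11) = -580/99 = -5.86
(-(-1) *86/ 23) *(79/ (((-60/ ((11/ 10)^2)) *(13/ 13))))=-411037/69000 = -5.96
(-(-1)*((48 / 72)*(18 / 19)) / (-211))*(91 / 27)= -364/36081 = -0.01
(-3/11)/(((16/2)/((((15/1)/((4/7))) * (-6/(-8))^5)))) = -76545/360448 = -0.21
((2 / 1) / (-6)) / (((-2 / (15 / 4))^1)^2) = -75/64 = -1.17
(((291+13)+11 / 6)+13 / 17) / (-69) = -31273/7038 = -4.44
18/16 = 9/8 = 1.12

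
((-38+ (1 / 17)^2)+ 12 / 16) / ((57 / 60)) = -215285/5491 = -39.21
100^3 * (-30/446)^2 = 225000000/49729 = 4524.52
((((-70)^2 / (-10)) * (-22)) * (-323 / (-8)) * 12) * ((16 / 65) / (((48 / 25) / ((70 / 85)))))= 7168700/13 = 551438.46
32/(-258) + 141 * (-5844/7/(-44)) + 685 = 33377002/9933 = 3360.21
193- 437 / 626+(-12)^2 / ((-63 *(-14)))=5903677/30674 = 192.47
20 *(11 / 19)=220/19 = 11.58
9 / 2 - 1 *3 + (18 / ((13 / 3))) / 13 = 615/338 = 1.82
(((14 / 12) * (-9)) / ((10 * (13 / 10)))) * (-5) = 105/26 = 4.04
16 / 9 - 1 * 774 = -6950/9 = -772.22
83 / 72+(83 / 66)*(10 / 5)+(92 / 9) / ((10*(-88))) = 14479/3960 = 3.66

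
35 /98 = 5/14 = 0.36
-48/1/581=-48/581 = -0.08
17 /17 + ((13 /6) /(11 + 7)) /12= 1309/1296 = 1.01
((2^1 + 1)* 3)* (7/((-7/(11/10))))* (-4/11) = 18/5 = 3.60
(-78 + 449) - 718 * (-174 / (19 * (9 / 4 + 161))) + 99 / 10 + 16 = 54240663/124070 = 437.18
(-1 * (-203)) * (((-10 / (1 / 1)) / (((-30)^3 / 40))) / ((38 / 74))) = 15022/2565 = 5.86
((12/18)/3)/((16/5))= 5/72 = 0.07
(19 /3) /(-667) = -19/2001 = -0.01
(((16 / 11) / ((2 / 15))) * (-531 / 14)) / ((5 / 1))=-6372/77 = -82.75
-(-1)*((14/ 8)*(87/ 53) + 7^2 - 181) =-27375/212 = -129.13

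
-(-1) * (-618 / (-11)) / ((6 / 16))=1648/11 = 149.82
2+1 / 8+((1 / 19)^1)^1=331/152 = 2.18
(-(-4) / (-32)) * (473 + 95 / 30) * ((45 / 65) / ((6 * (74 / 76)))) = -54283/7696 = -7.05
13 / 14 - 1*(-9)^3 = 10219/14 = 729.93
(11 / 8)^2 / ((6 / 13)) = 1573/384 = 4.10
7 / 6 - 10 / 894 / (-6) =1.17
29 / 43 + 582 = 25055/43 = 582.67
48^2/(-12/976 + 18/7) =1311744/1457 = 900.30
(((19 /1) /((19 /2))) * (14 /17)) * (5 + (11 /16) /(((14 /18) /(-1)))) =461/68 = 6.78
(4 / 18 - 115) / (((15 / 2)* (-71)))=2066/9585 = 0.22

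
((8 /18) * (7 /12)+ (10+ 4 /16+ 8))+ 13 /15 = 10463/540 = 19.38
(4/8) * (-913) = -913/2 = -456.50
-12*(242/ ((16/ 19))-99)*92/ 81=-69322/27 = -2567.48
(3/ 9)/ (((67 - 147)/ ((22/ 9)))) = -11/1080 = -0.01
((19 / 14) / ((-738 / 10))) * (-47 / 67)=4465/346122 = 0.01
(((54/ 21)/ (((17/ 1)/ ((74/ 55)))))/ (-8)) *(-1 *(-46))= -7659/6545 = -1.17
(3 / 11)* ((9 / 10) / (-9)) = -3/110 = -0.03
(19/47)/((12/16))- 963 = -135707/141 = -962.46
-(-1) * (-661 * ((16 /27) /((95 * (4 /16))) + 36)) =-61079044/2565 = -23812.49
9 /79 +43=3406/79 = 43.11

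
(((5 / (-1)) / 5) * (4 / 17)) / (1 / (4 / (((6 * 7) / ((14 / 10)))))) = -8/255 = -0.03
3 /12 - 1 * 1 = -3/4 = -0.75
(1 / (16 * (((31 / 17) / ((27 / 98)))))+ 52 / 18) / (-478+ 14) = -1267939/202987008 = -0.01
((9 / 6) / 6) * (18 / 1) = 9/2 = 4.50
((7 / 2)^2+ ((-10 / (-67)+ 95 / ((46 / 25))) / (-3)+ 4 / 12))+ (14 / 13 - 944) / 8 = -14729297/120198 = -122.54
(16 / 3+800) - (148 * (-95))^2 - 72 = -593048600/3 = -197682866.67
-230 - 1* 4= -234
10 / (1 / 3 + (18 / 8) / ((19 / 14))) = 1140/227 = 5.02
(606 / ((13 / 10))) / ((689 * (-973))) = -6060/8715161 = 0.00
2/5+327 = 1637/5 = 327.40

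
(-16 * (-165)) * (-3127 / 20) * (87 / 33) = -1088196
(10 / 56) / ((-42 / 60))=-25/98 = -0.26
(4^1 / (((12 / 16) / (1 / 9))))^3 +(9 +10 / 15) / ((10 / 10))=194365/19683 = 9.87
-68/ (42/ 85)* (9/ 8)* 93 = -403155/28 = -14398.39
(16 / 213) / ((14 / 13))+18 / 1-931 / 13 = -1037875/19383 = -53.55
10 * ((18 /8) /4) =45/8 = 5.62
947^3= 849278123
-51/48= -17/16 = -1.06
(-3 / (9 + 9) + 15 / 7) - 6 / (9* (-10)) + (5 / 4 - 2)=181/140 = 1.29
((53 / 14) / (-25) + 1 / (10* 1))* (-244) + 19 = 31.55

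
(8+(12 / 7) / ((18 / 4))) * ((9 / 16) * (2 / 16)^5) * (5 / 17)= 165/3899392 = 0.00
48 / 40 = 6/5 = 1.20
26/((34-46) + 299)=0.09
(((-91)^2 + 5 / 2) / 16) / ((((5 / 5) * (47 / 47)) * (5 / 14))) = 115969/80 = 1449.61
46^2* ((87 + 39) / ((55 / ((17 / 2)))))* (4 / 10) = 4532472/275 = 16481.72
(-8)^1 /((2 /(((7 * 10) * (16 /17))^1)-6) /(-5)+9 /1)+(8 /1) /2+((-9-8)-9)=-650346/28543 = -22.78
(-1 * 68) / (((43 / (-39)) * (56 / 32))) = 10608/301 = 35.24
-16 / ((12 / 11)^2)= -13.44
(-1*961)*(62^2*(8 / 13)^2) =-236421376/169 = -1398943.05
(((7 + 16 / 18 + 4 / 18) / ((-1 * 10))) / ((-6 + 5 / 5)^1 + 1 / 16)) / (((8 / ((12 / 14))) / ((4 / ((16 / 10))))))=73/1659 = 0.04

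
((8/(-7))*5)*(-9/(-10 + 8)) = -180/7 = -25.71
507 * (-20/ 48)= -845/4 = -211.25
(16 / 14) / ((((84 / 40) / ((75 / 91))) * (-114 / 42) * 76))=-500/229957 = 0.00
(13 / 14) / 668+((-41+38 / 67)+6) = -21574193/626584 = -34.43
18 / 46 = 9/23 = 0.39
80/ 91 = 0.88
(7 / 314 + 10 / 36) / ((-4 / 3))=-106/471 = -0.23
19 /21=0.90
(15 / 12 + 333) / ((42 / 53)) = 10123/24 = 421.79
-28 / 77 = -4/11 = -0.36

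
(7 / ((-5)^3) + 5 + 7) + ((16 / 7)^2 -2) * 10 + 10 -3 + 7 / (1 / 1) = 58.19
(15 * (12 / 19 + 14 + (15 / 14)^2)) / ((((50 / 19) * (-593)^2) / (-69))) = -12163941/689232040 = -0.02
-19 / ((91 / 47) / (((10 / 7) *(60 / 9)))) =-178600/1911 = -93.46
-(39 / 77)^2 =-1521/5929 = -0.26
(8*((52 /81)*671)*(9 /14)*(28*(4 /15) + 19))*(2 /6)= 55408496/2835 = 19544.44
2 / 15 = 0.13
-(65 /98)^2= -4225/9604 = -0.44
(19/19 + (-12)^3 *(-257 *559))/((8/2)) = 248249665/4 = 62062416.25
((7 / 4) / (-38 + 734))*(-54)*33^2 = -68607/464 = -147.86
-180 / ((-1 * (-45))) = -4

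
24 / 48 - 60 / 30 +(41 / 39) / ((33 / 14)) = -2713/2574 = -1.05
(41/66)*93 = 1271/22 = 57.77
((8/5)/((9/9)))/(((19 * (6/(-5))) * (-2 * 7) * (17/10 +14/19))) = 20/9723 = 0.00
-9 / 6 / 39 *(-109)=109/26 = 4.19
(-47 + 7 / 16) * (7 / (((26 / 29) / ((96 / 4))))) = -453705/52 = -8725.10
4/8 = 1/2 = 0.50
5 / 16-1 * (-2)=37/16 = 2.31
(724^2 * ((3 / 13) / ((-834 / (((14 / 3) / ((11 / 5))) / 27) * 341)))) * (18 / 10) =-3669232/61002513 = -0.06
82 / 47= 1.74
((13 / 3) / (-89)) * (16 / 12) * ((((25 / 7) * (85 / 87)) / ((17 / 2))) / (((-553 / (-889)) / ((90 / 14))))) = -8255000/29973153 = -0.28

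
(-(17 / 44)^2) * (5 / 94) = -1445/181984 = -0.01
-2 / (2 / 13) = -13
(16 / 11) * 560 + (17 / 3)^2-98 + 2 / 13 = 963719/1287 = 748.81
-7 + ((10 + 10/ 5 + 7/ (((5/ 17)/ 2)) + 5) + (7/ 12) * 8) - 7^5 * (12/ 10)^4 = -34788.73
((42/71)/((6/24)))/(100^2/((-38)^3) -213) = -0.01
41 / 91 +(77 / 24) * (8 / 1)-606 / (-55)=557588/15015 = 37.14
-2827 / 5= -565.40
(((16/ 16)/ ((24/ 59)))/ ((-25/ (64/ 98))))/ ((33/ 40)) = -1888/24255 = -0.08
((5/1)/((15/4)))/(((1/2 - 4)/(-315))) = 120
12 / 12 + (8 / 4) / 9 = 11/9 = 1.22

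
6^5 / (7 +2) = 864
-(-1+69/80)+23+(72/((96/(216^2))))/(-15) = -184773/80 = -2309.66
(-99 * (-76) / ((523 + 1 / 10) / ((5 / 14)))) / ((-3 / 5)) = -8.56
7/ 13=0.54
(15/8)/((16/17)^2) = 4335/2048 = 2.12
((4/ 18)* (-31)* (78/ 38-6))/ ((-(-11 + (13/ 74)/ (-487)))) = 55858900/22596567 = 2.47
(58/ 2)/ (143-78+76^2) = 29/5841 = 0.00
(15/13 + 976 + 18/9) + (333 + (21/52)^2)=3548505/2704 = 1312.32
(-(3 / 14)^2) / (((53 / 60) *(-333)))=15/96089 = 0.00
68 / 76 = 17/19 = 0.89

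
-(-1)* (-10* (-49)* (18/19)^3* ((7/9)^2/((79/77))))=133111440/541861 = 245.66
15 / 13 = 1.15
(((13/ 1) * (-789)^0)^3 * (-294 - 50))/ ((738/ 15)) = -1889420/123 = -15361.14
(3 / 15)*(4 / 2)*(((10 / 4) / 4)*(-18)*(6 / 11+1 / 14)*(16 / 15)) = -228/77 = -2.96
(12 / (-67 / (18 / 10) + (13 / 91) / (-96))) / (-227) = 24192/17034761 = 0.00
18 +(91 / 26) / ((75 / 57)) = 1033/50 = 20.66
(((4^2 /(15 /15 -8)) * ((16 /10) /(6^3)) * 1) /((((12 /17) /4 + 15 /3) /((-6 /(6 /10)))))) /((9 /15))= 340/6237 = 0.05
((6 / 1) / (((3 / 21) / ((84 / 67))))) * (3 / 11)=10584/737 = 14.36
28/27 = 1.04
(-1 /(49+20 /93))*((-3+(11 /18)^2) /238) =1147/5115096 = 0.00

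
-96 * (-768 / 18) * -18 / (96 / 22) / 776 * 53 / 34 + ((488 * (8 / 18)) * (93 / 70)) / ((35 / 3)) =-9.24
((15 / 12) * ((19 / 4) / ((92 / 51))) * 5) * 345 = 363375/64 = 5677.73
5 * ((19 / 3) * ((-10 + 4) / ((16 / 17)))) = -1615/8 = -201.88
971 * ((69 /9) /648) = 22333/1944 = 11.49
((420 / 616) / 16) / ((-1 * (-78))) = 5/9152 = 0.00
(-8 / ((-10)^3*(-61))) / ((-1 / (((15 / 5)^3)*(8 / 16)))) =27/15250 = 0.00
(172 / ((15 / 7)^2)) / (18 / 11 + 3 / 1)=92708/11475 = 8.08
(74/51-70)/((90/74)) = -129352/2295 = -56.36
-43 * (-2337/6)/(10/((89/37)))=2981233/740 = 4028.69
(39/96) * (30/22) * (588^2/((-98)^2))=19.94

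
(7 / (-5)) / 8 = -7/40 = -0.18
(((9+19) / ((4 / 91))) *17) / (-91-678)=-10829/769 = -14.08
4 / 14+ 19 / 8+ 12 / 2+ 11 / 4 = 639/56 = 11.41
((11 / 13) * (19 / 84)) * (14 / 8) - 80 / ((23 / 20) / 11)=-764.88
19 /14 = 1.36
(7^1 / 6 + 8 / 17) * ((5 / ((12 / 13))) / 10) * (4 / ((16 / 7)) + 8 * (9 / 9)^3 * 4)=32565/1088 = 29.93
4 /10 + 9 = 47/5 = 9.40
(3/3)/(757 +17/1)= 1/774 = 0.00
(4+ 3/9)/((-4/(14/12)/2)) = -91/36 = -2.53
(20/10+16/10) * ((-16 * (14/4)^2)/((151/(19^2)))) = -1273608/755 = -1686.90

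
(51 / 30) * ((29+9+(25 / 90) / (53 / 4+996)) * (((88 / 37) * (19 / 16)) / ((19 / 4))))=23471288/611055 = 38.41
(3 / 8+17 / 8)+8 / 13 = 81/26 = 3.12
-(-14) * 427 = 5978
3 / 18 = 1/6 = 0.17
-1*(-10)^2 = -100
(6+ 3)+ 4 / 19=175/19 = 9.21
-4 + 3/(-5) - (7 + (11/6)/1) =-403/30 = -13.43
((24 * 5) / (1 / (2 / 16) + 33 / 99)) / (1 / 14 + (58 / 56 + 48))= 2016/6875 = 0.29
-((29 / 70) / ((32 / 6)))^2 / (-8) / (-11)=-7569/110387200 = 0.00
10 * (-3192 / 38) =-840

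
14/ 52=7/26 = 0.27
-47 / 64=-0.73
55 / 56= 0.98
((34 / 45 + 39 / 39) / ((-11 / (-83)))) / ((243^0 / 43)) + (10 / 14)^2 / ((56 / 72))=96820568/169785 = 570.25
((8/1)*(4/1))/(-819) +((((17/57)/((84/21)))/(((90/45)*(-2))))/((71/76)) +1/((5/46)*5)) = 10356191/5814900 = 1.78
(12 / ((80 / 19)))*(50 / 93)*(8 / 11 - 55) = -56715/682 = -83.16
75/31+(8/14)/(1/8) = 1517/217 = 6.99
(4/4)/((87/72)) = 24/29 = 0.83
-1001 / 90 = -11.12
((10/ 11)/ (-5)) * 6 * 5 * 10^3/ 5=-12000/11 = -1090.91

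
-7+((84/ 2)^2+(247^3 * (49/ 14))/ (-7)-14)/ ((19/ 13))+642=-195830269/38 = -5153428.13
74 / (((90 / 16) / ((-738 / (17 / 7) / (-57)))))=339808/4845 = 70.14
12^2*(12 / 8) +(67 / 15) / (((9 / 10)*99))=577502/2673 = 216.05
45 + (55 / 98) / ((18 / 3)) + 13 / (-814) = 10787783/239316 = 45.08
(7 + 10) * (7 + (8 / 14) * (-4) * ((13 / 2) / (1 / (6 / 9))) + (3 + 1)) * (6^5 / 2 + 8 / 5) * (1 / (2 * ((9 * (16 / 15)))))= 950521/252 = 3771.91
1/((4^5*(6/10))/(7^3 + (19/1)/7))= 3025/5376 = 0.56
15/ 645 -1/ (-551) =594/23693 = 0.03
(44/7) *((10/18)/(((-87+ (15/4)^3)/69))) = -7.03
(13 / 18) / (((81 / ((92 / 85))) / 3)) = 598/20655 = 0.03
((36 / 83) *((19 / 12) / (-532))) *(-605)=1815/2324 = 0.78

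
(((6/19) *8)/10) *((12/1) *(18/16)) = 324/95 = 3.41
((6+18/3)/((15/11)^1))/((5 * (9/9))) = 1.76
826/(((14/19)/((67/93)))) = 75107/93 = 807.60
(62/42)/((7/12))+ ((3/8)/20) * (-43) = 13519/7840 = 1.72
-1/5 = -0.20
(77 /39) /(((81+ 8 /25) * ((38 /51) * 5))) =6545/1004302 = 0.01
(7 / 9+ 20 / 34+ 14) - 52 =-36.63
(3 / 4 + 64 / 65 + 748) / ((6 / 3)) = 374.87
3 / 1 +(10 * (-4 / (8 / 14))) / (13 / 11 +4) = -10.51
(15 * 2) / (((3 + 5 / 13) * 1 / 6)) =585/11 = 53.18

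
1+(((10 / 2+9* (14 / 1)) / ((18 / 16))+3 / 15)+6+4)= 5744/45 = 127.64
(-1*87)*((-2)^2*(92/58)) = -552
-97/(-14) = 97/14 = 6.93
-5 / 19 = -0.26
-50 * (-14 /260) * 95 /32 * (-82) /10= -27265/416 = -65.54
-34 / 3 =-11.33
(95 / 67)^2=9025/4489 = 2.01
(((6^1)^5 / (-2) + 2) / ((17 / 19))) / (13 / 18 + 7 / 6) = -664506/289 = -2299.33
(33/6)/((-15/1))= -11/30 = -0.37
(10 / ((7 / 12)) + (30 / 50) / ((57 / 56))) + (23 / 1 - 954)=-607323/665 = -913.27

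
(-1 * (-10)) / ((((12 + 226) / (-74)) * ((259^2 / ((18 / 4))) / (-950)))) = 42750/215747 = 0.20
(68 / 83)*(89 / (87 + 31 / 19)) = 0.82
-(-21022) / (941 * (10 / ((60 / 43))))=126132/40463 = 3.12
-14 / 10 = -7/5 = -1.40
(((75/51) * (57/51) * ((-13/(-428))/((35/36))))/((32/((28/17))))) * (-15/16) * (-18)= 1500525/33644224 = 0.04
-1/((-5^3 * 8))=1/1000 = 0.00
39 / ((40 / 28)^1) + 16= 433/10 = 43.30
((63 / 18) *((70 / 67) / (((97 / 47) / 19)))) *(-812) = -177653420/6499 = -27335.50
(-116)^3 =-1560896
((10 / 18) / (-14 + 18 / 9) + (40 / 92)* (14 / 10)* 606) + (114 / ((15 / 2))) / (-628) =719136049/1949940 = 368.80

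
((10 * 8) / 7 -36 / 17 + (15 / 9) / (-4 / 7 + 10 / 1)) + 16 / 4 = 317797/23562 = 13.49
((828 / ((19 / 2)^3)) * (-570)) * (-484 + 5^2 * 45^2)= -524422080/19 = -27601162.11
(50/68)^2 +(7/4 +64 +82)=42856/289 = 148.29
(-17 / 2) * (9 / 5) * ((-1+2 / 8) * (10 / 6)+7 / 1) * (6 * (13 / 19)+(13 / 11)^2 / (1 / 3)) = -67110849/91960 = -729.78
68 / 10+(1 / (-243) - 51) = -53708/1215 = -44.20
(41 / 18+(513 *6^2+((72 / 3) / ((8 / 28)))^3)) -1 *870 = 10985477/18 = 610304.28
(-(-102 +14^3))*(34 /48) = -22457/12 = -1871.42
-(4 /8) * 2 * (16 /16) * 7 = -7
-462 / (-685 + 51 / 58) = 26796/39679 = 0.68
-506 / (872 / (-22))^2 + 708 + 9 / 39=874708967/1235624 = 707.91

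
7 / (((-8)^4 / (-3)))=-21/4096 = -0.01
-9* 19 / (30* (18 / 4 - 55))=57/505 = 0.11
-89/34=-2.62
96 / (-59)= -96/59 = -1.63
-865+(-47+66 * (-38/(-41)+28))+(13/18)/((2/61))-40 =1445297/1476 = 979.20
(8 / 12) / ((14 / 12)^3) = 144/343 = 0.42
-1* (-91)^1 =91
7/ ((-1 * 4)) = -1.75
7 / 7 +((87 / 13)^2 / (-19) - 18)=-62156/3211 = -19.36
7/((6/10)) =35/3 = 11.67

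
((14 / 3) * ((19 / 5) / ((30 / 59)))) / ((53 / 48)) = 125552/3975 = 31.59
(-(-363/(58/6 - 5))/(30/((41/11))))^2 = 1830609/19600 = 93.40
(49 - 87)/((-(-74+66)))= -19/4 = -4.75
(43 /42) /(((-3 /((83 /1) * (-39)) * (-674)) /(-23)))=1067131/28308 = 37.70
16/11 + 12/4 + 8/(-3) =59/33 = 1.79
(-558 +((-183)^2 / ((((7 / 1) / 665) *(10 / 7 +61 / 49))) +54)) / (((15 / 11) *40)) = 571359327/26200 = 21807.61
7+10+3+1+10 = 31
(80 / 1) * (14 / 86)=560/43 = 13.02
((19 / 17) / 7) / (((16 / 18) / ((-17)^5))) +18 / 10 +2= -71409391/280 = -255033.54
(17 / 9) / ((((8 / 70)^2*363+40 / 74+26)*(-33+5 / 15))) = -15725/8507076 = 0.00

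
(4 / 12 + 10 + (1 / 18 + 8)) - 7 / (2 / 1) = 134/9 = 14.89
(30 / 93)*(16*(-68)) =-10880/31 = -350.97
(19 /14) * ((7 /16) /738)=19/23616 = 0.00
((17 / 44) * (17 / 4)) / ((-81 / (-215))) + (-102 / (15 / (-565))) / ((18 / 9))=27447911/14256 = 1925.36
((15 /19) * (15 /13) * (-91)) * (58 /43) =-91350/817 = -111.81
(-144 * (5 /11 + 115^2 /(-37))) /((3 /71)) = 495148320/407 = 1216580.64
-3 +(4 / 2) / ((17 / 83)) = 115/17 = 6.76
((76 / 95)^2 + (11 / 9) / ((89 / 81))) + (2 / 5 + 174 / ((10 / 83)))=3218134/2225 = 1446.35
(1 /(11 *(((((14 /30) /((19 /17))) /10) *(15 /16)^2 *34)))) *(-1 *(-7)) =4864/9537 = 0.51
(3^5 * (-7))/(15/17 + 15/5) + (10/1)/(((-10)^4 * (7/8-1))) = -1204897/2750 = -438.14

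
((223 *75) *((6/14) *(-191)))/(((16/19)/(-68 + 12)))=182085075/2 = 91042537.50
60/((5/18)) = 216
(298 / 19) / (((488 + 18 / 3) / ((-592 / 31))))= -88208/145483 = -0.61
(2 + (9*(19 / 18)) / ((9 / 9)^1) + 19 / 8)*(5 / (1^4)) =555/8 = 69.38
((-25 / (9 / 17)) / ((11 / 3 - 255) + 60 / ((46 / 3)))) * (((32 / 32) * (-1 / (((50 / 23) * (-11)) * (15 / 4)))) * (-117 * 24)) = -350727/58685 = -5.98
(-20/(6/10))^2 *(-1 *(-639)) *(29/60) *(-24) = -8236000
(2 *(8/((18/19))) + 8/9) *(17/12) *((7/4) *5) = 220.37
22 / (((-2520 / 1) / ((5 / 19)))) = -11/4788 = 0.00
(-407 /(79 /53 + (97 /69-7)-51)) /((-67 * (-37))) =40227/13501438 = 0.00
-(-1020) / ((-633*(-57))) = 340/12027 = 0.03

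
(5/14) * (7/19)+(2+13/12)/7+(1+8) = 15277/1596 = 9.57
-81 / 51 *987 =-1567.59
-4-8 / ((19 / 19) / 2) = -20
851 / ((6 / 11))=9361/6 = 1560.17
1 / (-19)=-1/19 = -0.05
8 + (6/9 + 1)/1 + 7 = 50/3 = 16.67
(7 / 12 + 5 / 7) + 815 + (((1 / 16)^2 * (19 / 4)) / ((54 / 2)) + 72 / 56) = 22604563/27648 = 817.58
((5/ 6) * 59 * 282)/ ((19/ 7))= 97055/19 = 5108.16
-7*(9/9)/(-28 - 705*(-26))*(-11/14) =11/36604 = 0.00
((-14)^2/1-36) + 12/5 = 812/5 = 162.40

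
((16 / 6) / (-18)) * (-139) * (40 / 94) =11120/1269 = 8.76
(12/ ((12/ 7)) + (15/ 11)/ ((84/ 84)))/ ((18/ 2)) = 92/99 = 0.93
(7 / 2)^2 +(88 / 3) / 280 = 5189/420 = 12.35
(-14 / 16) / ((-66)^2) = -7/34848 = 0.00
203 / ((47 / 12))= 2436/47 = 51.83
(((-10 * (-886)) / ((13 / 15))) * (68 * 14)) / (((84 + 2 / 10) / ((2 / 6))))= 210868000/5473 = 38528.78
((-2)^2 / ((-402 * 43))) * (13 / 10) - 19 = -821098/43215 = -19.00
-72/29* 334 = -24048/29 = -829.24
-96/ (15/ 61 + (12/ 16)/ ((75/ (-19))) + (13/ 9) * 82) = -5270400/6505669 = -0.81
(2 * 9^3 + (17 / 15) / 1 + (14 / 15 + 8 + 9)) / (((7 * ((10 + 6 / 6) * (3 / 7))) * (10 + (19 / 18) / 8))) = 354496/80245 = 4.42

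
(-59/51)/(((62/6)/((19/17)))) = -1121/8959 = -0.13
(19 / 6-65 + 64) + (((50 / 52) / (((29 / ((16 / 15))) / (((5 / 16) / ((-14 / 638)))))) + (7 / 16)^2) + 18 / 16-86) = -5802143/69888 = -83.02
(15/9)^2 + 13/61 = 1642/549 = 2.99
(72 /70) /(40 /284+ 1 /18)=46008/8785 = 5.24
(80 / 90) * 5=40/9 = 4.44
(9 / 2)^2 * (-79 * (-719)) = 4600881/4 = 1150220.25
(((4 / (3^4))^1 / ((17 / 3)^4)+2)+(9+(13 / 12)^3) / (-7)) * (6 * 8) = 538174187/21047292 = 25.57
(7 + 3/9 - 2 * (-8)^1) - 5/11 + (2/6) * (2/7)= 1769/77 = 22.97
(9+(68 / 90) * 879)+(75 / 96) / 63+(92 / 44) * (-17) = 70697119/110880 = 637.60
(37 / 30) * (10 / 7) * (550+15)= 20905/21 = 995.48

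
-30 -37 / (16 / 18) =-573/8 = -71.62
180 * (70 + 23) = 16740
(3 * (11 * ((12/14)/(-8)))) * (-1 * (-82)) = -4059/14 = -289.93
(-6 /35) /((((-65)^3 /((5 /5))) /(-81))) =-486/9611875 = 0.00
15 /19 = 0.79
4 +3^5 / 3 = 85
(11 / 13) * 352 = 3872/13 = 297.85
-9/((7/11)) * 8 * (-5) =3960/7 = 565.71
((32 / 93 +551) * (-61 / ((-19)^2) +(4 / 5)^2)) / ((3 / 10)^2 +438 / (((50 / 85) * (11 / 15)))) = 245914900/961564293 = 0.26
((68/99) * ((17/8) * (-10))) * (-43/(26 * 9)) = 62135/23166 = 2.68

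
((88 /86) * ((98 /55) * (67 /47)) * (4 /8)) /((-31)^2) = 13132/9710905 = 0.00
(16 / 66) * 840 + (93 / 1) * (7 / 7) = 296.64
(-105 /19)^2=11025/361 = 30.54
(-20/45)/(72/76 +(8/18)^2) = -342/881 = -0.39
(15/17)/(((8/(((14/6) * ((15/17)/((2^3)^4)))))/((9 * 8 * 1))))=4725/1183744 = 0.00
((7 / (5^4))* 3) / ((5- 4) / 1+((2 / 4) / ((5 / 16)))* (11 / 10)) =0.01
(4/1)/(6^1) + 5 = 17/3 = 5.67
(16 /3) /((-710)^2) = 4/378075 = 0.00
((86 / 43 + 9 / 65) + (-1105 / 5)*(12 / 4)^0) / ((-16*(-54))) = -2371/9360 = -0.25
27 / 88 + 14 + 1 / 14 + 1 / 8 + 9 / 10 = 23721/1540 = 15.40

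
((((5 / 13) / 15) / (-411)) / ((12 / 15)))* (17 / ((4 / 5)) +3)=-485/256464 = 0.00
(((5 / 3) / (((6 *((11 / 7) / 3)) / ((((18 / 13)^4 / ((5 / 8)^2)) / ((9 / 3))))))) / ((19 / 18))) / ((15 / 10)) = 31352832/29846245 = 1.05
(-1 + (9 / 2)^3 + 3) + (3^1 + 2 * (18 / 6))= 817/8 = 102.12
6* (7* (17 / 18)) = 119/3 = 39.67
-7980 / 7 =-1140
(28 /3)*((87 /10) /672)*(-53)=-1537/240 = -6.40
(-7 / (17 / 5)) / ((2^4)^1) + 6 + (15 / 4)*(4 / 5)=2413/272 = 8.87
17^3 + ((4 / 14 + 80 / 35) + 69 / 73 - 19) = 2502631/511 = 4897.52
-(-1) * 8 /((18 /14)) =56/9 = 6.22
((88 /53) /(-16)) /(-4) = 11/424 = 0.03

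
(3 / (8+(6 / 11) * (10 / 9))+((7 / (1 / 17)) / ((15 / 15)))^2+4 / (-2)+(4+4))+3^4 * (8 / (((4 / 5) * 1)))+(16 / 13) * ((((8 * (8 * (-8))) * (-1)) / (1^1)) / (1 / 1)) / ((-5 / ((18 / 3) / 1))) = 262522687/18460 = 14221.16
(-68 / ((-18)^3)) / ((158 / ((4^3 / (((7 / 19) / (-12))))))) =-20672/134379 = -0.15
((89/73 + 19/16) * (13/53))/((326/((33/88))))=109629/161445632 = 0.00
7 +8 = 15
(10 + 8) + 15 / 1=33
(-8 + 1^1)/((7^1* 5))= -1/5 = -0.20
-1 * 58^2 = -3364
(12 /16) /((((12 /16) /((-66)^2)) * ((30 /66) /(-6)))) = -57499.20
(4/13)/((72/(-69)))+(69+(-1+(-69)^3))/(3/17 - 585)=12091225/21541 = 561.31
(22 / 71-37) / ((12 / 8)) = -5210/213 = -24.46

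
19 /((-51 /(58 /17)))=-1102/867 = -1.27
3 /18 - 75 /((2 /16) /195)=-701999/6 = -116999.83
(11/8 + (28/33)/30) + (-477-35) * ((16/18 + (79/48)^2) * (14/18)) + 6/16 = -2833159/1980 = -1430.89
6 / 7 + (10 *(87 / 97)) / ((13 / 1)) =13656/8827 = 1.55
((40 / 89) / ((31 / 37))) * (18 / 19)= 26640/52421 = 0.51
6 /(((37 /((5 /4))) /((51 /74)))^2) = 195075/59973152 = 0.00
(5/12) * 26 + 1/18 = 98/9 = 10.89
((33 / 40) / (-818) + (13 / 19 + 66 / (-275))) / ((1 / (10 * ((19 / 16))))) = 1377649/261760 = 5.26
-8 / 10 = -4/5 = -0.80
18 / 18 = 1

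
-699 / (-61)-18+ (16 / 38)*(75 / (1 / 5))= 175419/1159 = 151.35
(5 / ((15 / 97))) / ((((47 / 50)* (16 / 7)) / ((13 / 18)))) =220675/20304 = 10.87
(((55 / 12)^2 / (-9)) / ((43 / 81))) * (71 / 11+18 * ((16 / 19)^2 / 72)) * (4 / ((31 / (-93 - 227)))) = 579370000/481213 = 1203.98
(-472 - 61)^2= 284089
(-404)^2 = 163216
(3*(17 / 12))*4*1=17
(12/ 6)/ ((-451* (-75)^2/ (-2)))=4/2536875 = 0.00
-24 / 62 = -12/31 = -0.39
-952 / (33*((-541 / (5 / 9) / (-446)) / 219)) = -154976080/53559 = -2893.56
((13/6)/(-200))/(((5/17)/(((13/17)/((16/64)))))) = -169/1500 = -0.11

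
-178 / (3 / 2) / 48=-89/36 = -2.47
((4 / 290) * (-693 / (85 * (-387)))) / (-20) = -77/5299750 = 0.00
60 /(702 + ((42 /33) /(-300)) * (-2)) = 49500/579157 = 0.09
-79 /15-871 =-13144/15 = -876.27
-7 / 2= -3.50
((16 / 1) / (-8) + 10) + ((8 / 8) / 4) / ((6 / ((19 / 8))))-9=-0.90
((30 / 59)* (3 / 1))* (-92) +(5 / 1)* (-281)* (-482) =39947110/59 = 677069.66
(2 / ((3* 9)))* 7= 14/27 = 0.52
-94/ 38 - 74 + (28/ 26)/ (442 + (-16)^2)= -6592128/86203 = -76.47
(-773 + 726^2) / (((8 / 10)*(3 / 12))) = 2631515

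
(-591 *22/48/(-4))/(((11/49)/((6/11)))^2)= 399.79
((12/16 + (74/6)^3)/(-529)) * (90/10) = -202693/6348 = -31.93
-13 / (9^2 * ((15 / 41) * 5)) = -0.09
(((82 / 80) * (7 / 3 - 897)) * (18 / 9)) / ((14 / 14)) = -27511/15 = -1834.07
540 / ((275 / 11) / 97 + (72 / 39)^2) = 147.30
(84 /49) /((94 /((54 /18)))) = 0.05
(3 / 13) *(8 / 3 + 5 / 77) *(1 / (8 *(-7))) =-631/56056 = -0.01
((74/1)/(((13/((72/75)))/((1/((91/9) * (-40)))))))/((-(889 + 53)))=333/23216375 = 0.00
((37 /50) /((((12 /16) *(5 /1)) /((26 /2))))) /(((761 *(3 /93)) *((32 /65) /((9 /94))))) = 581529/28613600 = 0.02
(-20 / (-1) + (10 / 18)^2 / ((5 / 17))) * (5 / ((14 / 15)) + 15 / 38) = 144925/1197 = 121.07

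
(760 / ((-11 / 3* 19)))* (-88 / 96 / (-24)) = -5/12 = -0.42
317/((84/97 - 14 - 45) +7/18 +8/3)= -553482/96167 = -5.76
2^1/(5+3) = 1/4 = 0.25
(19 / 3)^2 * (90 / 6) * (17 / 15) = 6137/9 = 681.89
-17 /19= -0.89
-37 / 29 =-1.28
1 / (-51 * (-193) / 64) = 64/9843 = 0.01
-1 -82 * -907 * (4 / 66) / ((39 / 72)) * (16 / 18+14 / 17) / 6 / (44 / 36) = 155807681/80223 = 1942.18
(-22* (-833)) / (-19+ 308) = 1078/17 = 63.41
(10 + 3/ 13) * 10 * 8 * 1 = 10640/13 = 818.46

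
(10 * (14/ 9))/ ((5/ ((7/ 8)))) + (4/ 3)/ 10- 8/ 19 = 4163/1710 = 2.43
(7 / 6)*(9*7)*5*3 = 2205/2 = 1102.50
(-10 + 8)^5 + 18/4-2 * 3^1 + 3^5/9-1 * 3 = -19/2 = -9.50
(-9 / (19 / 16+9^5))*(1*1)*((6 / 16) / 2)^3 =-243/241869568 = 0.00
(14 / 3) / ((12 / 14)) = 49/9 = 5.44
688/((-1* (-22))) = 344/11 = 31.27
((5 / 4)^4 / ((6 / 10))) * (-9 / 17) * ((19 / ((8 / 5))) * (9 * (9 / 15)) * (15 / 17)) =-72140625/591872 = -121.89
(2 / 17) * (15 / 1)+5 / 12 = 445/204 = 2.18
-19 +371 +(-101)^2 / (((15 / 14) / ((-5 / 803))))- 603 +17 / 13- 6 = -9864098/31317 = -314.98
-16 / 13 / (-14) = 8/91 = 0.09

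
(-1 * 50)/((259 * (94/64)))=-1600/12173 = -0.13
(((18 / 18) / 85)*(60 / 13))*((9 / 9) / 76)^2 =3/319124 = 0.00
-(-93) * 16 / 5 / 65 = 1488/325 = 4.58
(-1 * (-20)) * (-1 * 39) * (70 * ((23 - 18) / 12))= -22750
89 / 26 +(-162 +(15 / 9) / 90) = -55654/351 = -158.56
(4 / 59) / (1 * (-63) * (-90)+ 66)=1/84606 = 0.00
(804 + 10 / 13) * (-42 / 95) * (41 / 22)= -9007782/13585 = -663.07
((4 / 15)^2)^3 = 4096/11390625 = 0.00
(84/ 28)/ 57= 1/19 = 0.05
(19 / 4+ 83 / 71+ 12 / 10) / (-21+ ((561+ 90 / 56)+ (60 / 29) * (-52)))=2052127/125110875 = 0.02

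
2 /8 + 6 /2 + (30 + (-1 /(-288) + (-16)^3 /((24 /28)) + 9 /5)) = -6830803/1440 = -4743.61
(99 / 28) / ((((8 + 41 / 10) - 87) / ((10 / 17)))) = -2475/89131 = -0.03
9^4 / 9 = 729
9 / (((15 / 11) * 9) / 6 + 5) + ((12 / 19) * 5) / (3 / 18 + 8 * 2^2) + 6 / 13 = 13574568/7389005 = 1.84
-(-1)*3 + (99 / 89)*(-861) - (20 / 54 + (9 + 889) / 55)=-128390264/132165 = -971.44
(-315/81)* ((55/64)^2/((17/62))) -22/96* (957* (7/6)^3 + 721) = -492542743/940032 = -523.96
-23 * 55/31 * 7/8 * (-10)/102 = 44275/12648 = 3.50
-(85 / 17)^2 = -25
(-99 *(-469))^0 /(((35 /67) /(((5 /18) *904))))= 30284/63 = 480.70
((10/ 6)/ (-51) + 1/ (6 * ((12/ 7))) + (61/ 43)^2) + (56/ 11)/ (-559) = 2.07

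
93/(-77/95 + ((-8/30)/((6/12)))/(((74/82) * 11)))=-10787535/100249 = -107.61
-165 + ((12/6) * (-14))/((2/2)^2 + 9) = -839/5 = -167.80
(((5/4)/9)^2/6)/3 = 25/23328 = 0.00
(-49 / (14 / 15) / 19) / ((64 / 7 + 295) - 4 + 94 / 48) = -8820/964307 = -0.01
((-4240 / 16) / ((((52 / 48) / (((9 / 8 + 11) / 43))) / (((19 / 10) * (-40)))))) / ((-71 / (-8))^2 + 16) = 37508736/678067 = 55.32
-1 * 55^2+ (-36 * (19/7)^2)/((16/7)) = -87949/28 = -3141.04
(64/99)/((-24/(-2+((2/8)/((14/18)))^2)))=1487/29106 = 0.05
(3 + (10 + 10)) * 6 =138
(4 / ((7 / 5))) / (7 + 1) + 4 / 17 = 141/238 = 0.59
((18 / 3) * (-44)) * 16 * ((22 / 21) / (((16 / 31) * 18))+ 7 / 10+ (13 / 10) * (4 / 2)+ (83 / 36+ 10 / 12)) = -27674.18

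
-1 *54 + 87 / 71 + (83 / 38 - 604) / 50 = -8742999/134900 = -64.81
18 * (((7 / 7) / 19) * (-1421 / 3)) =-8526/19 = -448.74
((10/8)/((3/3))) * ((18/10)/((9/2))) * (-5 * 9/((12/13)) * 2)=-195/4 = -48.75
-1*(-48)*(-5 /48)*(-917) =4585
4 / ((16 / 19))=19/4 = 4.75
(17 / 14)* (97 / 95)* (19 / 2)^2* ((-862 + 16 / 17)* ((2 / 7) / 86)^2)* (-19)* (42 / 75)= 11.32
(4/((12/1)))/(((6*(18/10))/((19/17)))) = 95/2754 = 0.03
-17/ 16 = -1.06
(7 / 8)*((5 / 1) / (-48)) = -35/384 = -0.09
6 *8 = 48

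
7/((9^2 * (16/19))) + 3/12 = 457/1296 = 0.35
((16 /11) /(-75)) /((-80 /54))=18/1375 = 0.01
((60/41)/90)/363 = 2/44649 = 0.00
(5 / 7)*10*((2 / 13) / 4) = 0.27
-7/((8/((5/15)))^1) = -7/24 = -0.29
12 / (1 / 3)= 36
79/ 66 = 1.20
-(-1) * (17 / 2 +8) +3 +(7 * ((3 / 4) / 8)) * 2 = 333/16 = 20.81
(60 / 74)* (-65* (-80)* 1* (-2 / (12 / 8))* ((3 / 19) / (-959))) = 624000/674177 = 0.93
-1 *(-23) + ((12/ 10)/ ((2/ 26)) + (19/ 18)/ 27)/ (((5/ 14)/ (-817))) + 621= -35131.99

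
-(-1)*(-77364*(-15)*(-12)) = -13925520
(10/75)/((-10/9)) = -3/25 = -0.12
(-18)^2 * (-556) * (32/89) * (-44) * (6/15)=507285504/445 = 1139967.42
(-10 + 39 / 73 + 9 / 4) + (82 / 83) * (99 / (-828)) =-4088109/557428 = -7.33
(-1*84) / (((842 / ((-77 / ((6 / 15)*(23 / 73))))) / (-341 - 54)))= -233130975/9683 = -24076.32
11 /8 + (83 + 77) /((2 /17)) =10891/8 = 1361.38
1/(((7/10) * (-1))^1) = -10/7 = -1.43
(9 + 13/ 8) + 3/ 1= 109/8 = 13.62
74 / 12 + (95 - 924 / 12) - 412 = -2327/6 = -387.83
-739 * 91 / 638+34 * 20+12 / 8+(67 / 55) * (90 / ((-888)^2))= 731888485/1270432 = 576.09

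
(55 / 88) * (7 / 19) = 35/152 = 0.23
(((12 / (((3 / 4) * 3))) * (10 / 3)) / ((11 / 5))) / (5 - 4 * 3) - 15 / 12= -2.40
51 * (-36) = -1836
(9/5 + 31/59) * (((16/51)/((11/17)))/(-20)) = -2744/48675 = -0.06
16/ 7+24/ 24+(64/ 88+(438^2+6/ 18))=44316968/231 = 191848.35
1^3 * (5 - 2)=3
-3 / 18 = -1/6 = -0.17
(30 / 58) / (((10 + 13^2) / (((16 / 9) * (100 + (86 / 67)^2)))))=36503680/69907197 = 0.52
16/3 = 5.33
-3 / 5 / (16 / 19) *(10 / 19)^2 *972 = -3645/19 = -191.84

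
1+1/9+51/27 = 3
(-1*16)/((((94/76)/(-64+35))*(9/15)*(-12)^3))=-2755/7614 = -0.36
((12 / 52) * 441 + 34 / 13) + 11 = 1500/13 = 115.38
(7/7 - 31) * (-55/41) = 1650/41 = 40.24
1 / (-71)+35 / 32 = 1.08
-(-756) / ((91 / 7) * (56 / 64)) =864/13 = 66.46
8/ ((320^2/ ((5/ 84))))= 1/215040 = 0.00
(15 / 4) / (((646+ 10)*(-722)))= -15/1894528 = 0.00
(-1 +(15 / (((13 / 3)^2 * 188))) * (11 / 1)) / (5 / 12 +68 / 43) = -3907023/8189233 = -0.48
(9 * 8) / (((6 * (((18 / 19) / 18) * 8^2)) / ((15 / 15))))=57/16 = 3.56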